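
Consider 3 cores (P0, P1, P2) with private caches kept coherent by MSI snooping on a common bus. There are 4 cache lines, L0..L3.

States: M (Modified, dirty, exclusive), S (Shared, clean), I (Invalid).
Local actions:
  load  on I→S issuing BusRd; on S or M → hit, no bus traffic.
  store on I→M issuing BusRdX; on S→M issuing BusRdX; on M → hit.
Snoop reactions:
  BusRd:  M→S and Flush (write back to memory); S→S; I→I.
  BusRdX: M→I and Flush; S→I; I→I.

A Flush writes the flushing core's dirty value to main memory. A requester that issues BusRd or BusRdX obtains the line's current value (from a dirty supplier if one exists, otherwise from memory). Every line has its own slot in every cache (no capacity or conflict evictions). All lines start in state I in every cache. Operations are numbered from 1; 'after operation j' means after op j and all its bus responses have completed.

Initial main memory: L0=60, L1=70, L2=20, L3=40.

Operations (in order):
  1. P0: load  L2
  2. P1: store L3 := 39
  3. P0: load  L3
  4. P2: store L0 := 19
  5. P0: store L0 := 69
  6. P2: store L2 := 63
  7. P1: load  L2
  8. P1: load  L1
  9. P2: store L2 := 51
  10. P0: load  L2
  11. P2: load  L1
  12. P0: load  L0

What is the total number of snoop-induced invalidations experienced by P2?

[1] P0: load  L2 | P0:S(20), P1:I, P2:I | bus: BusRd
[2] P1: store L3 := 39 | P0:I, P1:M(39), P2:I | bus: BusRdX
[3] P0: load  L3 | P0:S(39), P1:S(39), P2:I | bus: BusRd,Flush
[4] P2: store L0 := 19 | P0:I, P1:I, P2:M(19) | bus: BusRdX
[5] P0: store L0 := 69 | P0:M(69), P1:I, P2:I | bus: BusRdX,Flush
[6] P2: store L2 := 63 | P0:I, P1:I, P2:M(63) | bus: BusRdX
[7] P1: load  L2 | P0:I, P1:S(63), P2:S(63) | bus: BusRd,Flush
[8] P1: load  L1 | P0:I, P1:S(70), P2:I | bus: BusRd
[9] P2: store L2 := 51 | P0:I, P1:I, P2:M(51) | bus: BusRdX
[10] P0: load  L2 | P0:S(51), P1:I, P2:S(51) | bus: BusRd,Flush
[11] P2: load  L1 | P0:I, P1:S(70), P2:S(70) | bus: BusRd
[12] P0: load  L0 | P0:M(69), P1:I, P2:I | bus: none

invalidations = 1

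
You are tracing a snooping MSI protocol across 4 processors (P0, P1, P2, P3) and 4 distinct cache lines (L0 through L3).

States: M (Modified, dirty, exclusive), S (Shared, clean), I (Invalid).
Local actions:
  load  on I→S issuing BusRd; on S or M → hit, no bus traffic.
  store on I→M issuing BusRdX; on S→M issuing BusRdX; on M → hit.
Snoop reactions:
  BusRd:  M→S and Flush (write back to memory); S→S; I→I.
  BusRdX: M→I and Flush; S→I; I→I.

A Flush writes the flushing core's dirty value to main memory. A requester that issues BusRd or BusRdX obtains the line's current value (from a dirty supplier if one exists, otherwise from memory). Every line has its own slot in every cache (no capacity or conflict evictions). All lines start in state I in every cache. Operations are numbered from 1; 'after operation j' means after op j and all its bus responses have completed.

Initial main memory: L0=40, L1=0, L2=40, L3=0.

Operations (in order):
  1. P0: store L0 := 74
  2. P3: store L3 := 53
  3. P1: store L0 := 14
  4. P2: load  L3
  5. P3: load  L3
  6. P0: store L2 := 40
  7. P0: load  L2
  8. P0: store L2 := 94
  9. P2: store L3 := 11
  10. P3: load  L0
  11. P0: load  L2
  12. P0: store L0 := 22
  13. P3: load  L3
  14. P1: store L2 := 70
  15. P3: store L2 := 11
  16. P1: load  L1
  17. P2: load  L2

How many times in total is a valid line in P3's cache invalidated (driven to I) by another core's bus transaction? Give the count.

step 1: P0: store L0 := 74  ⟶  MIII  (L0)  txn=BusRdX  M[L0]=40
step 2: P3: store L3 := 53  ⟶  IIIM  (L3)  txn=BusRdX  M[L3]=0
step 3: P1: store L0 := 14  ⟶  IMII  (L0)  txn=BusRdX+Flush  M[L0]=74
step 4: P2: load  L3  ⟶  IISS  (L3)  txn=BusRd+Flush  M[L3]=53
step 5: P3: load  L3  ⟶  IISS  (L3)  txn=∅  M[L3]=53
step 6: P0: store L2 := 40  ⟶  MIII  (L2)  txn=BusRdX  M[L2]=40
step 7: P0: load  L2  ⟶  MIII  (L2)  txn=∅  M[L2]=40
step 8: P0: store L2 := 94  ⟶  MIII  (L2)  txn=∅  M[L2]=40
step 9: P2: store L3 := 11  ⟶  IIMI  (L3)  txn=BusRdX  M[L3]=53
step 10: P3: load  L0  ⟶  ISIS  (L0)  txn=BusRd+Flush  M[L0]=14
step 11: P0: load  L2  ⟶  MIII  (L2)  txn=∅  M[L2]=40
step 12: P0: store L0 := 22  ⟶  MIII  (L0)  txn=BusRdX  M[L0]=14
step 13: P3: load  L3  ⟶  IISS  (L3)  txn=BusRd+Flush  M[L3]=11
step 14: P1: store L2 := 70  ⟶  IMII  (L2)  txn=BusRdX+Flush  M[L2]=94
step 15: P3: store L2 := 11  ⟶  IIIM  (L2)  txn=BusRdX+Flush  M[L2]=70
step 16: P1: load  L1  ⟶  ISII  (L1)  txn=BusRd  M[L1]=0
step 17: P2: load  L2  ⟶  IISS  (L2)  txn=BusRd+Flush  M[L2]=11

invalidations = 2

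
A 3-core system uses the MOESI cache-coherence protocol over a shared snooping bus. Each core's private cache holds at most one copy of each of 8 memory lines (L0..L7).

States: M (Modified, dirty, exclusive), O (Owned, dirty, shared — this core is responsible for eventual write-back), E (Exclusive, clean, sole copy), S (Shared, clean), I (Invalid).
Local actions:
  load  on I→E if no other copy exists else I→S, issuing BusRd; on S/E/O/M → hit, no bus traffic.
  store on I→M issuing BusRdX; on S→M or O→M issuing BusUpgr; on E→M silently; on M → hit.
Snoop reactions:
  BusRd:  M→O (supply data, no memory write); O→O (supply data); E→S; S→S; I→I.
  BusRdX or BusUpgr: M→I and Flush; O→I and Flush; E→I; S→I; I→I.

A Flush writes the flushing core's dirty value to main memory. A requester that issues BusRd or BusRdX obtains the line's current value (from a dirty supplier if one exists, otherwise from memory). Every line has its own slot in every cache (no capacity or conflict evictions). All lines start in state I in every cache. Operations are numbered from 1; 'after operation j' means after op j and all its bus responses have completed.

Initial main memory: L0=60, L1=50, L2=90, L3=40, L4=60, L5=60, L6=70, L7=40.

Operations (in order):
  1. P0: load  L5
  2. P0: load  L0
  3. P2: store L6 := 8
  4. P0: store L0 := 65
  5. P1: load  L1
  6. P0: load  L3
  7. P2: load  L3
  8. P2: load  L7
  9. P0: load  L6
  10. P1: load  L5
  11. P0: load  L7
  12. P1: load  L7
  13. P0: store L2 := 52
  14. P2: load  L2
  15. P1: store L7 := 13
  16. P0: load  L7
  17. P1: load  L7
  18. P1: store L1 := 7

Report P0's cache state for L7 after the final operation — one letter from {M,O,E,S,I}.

1. P0: load  L5  bus=[BusRd]  L5: P0=E P1=I P2=I  mem[L5]=60
2. P0: load  L0  bus=[BusRd]  L0: P0=E P1=I P2=I  mem[L0]=60
3. P2: store L6 := 8  bus=[BusRdX]  L6: P0=I P1=I P2=M  mem[L6]=70
4. P0: store L0 := 65  bus=[-]  L0: P0=M P1=I P2=I  mem[L0]=60
5. P1: load  L1  bus=[BusRd]  L1: P0=I P1=E P2=I  mem[L1]=50
6. P0: load  L3  bus=[BusRd]  L3: P0=E P1=I P2=I  mem[L3]=40
7. P2: load  L3  bus=[BusRd]  L3: P0=S P1=I P2=S  mem[L3]=40
8. P2: load  L7  bus=[BusRd]  L7: P0=I P1=I P2=E  mem[L7]=40
9. P0: load  L6  bus=[BusRd]  L6: P0=S P1=I P2=O  mem[L6]=70
10. P1: load  L5  bus=[BusRd]  L5: P0=S P1=S P2=I  mem[L5]=60
11. P0: load  L7  bus=[BusRd]  L7: P0=S P1=I P2=S  mem[L7]=40
12. P1: load  L7  bus=[BusRd]  L7: P0=S P1=S P2=S  mem[L7]=40
13. P0: store L2 := 52  bus=[BusRdX]  L2: P0=M P1=I P2=I  mem[L2]=90
14. P2: load  L2  bus=[BusRd]  L2: P0=O P1=I P2=S  mem[L2]=90
15. P1: store L7 := 13  bus=[BusUpgr]  L7: P0=I P1=M P2=I  mem[L7]=40
16. P0: load  L7  bus=[BusRd]  L7: P0=S P1=O P2=I  mem[L7]=40
17. P1: load  L7  bus=[-]  L7: P0=S P1=O P2=I  mem[L7]=40
18. P1: store L1 := 7  bus=[-]  L1: P0=I P1=M P2=I  mem[L1]=50

state = S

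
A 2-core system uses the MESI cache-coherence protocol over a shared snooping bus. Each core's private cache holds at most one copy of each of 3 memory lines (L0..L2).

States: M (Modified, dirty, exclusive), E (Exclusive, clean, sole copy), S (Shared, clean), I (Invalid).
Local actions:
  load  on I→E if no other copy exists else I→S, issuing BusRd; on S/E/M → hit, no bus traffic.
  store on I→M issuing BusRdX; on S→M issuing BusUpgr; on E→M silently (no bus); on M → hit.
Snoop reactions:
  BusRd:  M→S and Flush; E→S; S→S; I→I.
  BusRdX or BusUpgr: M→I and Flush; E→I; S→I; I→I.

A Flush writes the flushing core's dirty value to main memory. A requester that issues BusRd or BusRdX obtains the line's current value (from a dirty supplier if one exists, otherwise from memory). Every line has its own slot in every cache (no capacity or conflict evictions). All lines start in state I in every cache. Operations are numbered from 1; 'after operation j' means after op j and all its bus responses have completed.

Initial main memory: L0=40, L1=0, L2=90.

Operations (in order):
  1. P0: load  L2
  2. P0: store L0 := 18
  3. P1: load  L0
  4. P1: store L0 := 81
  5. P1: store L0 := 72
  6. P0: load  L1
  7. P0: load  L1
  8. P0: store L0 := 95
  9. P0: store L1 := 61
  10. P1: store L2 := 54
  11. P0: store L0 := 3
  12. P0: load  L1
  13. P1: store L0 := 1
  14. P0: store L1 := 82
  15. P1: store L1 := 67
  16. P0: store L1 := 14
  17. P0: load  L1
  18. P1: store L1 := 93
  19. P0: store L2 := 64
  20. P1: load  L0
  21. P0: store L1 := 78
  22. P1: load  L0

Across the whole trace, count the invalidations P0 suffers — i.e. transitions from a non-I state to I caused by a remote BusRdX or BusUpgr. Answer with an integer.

invalidations = 5

  op1 P0: load  L2 → E/I on L2; bus BusRd; mem=90
  op2 P0: store L0 := 18 → M/I on L0; bus BusRdX; mem=40
  op3 P1: load  L0 → S/S on L0; bus BusRd Flush; mem=18
  op4 P1: store L0 := 81 → I/M on L0; bus BusUpgr; mem=18
  op5 P1: store L0 := 72 → I/M on L0; bus (none); mem=18
  op6 P0: load  L1 → E/I on L1; bus BusRd; mem=0
  op7 P0: load  L1 → E/I on L1; bus (none); mem=0
  op8 P0: store L0 := 95 → M/I on L0; bus BusRdX Flush; mem=72
  op9 P0: store L1 := 61 → M/I on L1; bus (none); mem=0
  op10 P1: store L2 := 54 → I/M on L2; bus BusRdX; mem=90
  op11 P0: store L0 := 3 → M/I on L0; bus (none); mem=72
  op12 P0: load  L1 → M/I on L1; bus (none); mem=0
  op13 P1: store L0 := 1 → I/M on L0; bus BusRdX Flush; mem=3
  op14 P0: store L1 := 82 → M/I on L1; bus (none); mem=0
  op15 P1: store L1 := 67 → I/M on L1; bus BusRdX Flush; mem=82
  op16 P0: store L1 := 14 → M/I on L1; bus BusRdX Flush; mem=67
  op17 P0: load  L1 → M/I on L1; bus (none); mem=67
  op18 P1: store L1 := 93 → I/M on L1; bus BusRdX Flush; mem=14
  op19 P0: store L2 := 64 → M/I on L2; bus BusRdX Flush; mem=54
  op20 P1: load  L0 → I/M on L0; bus (none); mem=3
  op21 P0: store L1 := 78 → M/I on L1; bus BusRdX Flush; mem=93
  op22 P1: load  L0 → I/M on L0; bus (none); mem=3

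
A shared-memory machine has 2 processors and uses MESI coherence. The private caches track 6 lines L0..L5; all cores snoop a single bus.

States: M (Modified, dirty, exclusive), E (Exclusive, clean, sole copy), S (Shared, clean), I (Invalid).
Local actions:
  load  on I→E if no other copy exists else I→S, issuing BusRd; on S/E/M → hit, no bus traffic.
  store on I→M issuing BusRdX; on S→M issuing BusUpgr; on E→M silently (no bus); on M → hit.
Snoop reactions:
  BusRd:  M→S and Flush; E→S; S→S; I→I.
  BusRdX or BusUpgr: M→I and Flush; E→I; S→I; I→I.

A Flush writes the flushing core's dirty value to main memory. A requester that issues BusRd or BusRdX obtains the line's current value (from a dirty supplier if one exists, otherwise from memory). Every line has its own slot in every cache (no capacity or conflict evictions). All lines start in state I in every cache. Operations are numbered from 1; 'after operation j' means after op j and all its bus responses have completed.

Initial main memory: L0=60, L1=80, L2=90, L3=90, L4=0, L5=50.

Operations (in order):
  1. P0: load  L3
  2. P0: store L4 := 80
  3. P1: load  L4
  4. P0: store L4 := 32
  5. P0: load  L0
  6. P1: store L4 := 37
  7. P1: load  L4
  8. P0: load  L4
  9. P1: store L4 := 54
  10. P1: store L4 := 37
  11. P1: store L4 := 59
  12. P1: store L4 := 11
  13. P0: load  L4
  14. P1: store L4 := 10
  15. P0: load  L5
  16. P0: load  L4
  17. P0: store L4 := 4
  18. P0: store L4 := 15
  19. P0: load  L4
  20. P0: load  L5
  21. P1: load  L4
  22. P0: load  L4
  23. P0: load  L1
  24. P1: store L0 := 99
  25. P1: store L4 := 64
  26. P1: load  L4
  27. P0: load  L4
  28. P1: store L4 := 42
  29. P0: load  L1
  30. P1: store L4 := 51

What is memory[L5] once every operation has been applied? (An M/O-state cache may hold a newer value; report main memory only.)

[1] P0: load  L3 | P0:E(90), P1:I | bus: BusRd
[2] P0: store L4 := 80 | P0:M(80), P1:I | bus: BusRdX
[3] P1: load  L4 | P0:S(80), P1:S(80) | bus: BusRd,Flush
[4] P0: store L4 := 32 | P0:M(32), P1:I | bus: BusUpgr
[5] P0: load  L0 | P0:E(60), P1:I | bus: BusRd
[6] P1: store L4 := 37 | P0:I, P1:M(37) | bus: BusRdX,Flush
[7] P1: load  L4 | P0:I, P1:M(37) | bus: none
[8] P0: load  L4 | P0:S(37), P1:S(37) | bus: BusRd,Flush
[9] P1: store L4 := 54 | P0:I, P1:M(54) | bus: BusUpgr
[10] P1: store L4 := 37 | P0:I, P1:M(37) | bus: none
[11] P1: store L4 := 59 | P0:I, P1:M(59) | bus: none
[12] P1: store L4 := 11 | P0:I, P1:M(11) | bus: none
[13] P0: load  L4 | P0:S(11), P1:S(11) | bus: BusRd,Flush
[14] P1: store L4 := 10 | P0:I, P1:M(10) | bus: BusUpgr
[15] P0: load  L5 | P0:E(50), P1:I | bus: BusRd
[16] P0: load  L4 | P0:S(10), P1:S(10) | bus: BusRd,Flush
[17] P0: store L4 := 4 | P0:M(4), P1:I | bus: BusUpgr
[18] P0: store L4 := 15 | P0:M(15), P1:I | bus: none
[19] P0: load  L4 | P0:M(15), P1:I | bus: none
[20] P0: load  L5 | P0:E(50), P1:I | bus: none
[21] P1: load  L4 | P0:S(15), P1:S(15) | bus: BusRd,Flush
[22] P0: load  L4 | P0:S(15), P1:S(15) | bus: none
[23] P0: load  L1 | P0:E(80), P1:I | bus: BusRd
[24] P1: store L0 := 99 | P0:I, P1:M(99) | bus: BusRdX
[25] P1: store L4 := 64 | P0:I, P1:M(64) | bus: BusUpgr
[26] P1: load  L4 | P0:I, P1:M(64) | bus: none
[27] P0: load  L4 | P0:S(64), P1:S(64) | bus: BusRd,Flush
[28] P1: store L4 := 42 | P0:I, P1:M(42) | bus: BusUpgr
[29] P0: load  L1 | P0:E(80), P1:I | bus: none
[30] P1: store L4 := 51 | P0:I, P1:M(51) | bus: none

memory[L5] = 50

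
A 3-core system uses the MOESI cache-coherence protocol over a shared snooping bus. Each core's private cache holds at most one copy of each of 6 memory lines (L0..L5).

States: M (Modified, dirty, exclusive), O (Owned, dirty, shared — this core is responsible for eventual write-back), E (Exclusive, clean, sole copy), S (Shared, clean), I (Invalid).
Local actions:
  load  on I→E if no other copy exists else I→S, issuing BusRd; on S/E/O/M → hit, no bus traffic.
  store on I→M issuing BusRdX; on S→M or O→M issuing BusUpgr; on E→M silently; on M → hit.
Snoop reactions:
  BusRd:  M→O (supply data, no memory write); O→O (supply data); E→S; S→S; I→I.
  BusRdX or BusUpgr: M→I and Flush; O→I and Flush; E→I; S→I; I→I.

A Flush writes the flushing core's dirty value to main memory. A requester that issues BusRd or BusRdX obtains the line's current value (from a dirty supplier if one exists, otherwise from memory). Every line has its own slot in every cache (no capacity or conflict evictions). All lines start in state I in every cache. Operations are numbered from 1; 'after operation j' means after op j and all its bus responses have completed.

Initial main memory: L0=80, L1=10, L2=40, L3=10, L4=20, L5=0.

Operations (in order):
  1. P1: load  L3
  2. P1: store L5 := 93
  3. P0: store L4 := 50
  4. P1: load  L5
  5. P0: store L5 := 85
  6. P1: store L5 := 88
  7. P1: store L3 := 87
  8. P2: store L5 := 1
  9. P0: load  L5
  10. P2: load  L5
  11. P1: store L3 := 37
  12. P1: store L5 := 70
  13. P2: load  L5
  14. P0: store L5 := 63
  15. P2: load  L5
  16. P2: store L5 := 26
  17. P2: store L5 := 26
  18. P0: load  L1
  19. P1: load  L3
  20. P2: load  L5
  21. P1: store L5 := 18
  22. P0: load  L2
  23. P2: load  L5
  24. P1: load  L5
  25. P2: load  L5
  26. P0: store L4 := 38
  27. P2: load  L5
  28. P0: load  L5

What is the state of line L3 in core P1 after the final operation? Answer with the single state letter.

step 1: P1: load  L3  ⟶  IEI  (L3)  txn=BusRd  M[L3]=10
step 2: P1: store L5 := 93  ⟶  IMI  (L5)  txn=BusRdX  M[L5]=0
step 3: P0: store L4 := 50  ⟶  MII  (L4)  txn=BusRdX  M[L4]=20
step 4: P1: load  L5  ⟶  IMI  (L5)  txn=∅  M[L5]=0
step 5: P0: store L5 := 85  ⟶  MII  (L5)  txn=BusRdX+Flush  M[L5]=93
step 6: P1: store L5 := 88  ⟶  IMI  (L5)  txn=BusRdX+Flush  M[L5]=85
step 7: P1: store L3 := 87  ⟶  IMI  (L3)  txn=∅  M[L3]=10
step 8: P2: store L5 := 1  ⟶  IIM  (L5)  txn=BusRdX+Flush  M[L5]=88
step 9: P0: load  L5  ⟶  SIO  (L5)  txn=BusRd  M[L5]=88
step 10: P2: load  L5  ⟶  SIO  (L5)  txn=∅  M[L5]=88
step 11: P1: store L3 := 37  ⟶  IMI  (L3)  txn=∅  M[L3]=10
step 12: P1: store L5 := 70  ⟶  IMI  (L5)  txn=BusRdX+Flush  M[L5]=1
step 13: P2: load  L5  ⟶  IOS  (L5)  txn=BusRd  M[L5]=1
step 14: P0: store L5 := 63  ⟶  MII  (L5)  txn=BusRdX+Flush  M[L5]=70
step 15: P2: load  L5  ⟶  OIS  (L5)  txn=BusRd  M[L5]=70
step 16: P2: store L5 := 26  ⟶  IIM  (L5)  txn=BusUpgr+Flush  M[L5]=63
step 17: P2: store L5 := 26  ⟶  IIM  (L5)  txn=∅  M[L5]=63
step 18: P0: load  L1  ⟶  EII  (L1)  txn=BusRd  M[L1]=10
step 19: P1: load  L3  ⟶  IMI  (L3)  txn=∅  M[L3]=10
step 20: P2: load  L5  ⟶  IIM  (L5)  txn=∅  M[L5]=63
step 21: P1: store L5 := 18  ⟶  IMI  (L5)  txn=BusRdX+Flush  M[L5]=26
step 22: P0: load  L2  ⟶  EII  (L2)  txn=BusRd  M[L2]=40
step 23: P2: load  L5  ⟶  IOS  (L5)  txn=BusRd  M[L5]=26
step 24: P1: load  L5  ⟶  IOS  (L5)  txn=∅  M[L5]=26
step 25: P2: load  L5  ⟶  IOS  (L5)  txn=∅  M[L5]=26
step 26: P0: store L4 := 38  ⟶  MII  (L4)  txn=∅  M[L4]=20
step 27: P2: load  L5  ⟶  IOS  (L5)  txn=∅  M[L5]=26
step 28: P0: load  L5  ⟶  SOS  (L5)  txn=BusRd  M[L5]=26

state = M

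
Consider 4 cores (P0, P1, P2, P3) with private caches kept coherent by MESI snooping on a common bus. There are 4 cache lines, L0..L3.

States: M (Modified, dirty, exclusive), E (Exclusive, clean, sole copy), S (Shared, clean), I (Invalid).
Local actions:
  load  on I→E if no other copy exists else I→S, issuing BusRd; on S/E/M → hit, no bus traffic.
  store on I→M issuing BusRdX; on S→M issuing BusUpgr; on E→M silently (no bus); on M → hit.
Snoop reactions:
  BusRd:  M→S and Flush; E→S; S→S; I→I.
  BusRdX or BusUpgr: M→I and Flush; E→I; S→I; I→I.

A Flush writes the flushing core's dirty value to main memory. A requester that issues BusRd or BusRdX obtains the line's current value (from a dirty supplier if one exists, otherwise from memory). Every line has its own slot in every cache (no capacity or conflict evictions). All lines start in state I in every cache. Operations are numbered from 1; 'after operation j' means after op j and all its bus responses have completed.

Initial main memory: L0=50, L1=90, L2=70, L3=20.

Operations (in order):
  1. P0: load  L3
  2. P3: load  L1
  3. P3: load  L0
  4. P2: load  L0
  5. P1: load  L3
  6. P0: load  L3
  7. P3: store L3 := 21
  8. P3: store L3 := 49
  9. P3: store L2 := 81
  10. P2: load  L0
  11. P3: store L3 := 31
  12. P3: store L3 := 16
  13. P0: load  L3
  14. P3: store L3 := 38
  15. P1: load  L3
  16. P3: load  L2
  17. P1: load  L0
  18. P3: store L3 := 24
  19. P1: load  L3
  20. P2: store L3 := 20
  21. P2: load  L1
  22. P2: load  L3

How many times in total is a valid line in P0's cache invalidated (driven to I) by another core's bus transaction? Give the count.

step 1: P0: load  L3  ⟶  EIII  (L3)  txn=BusRd  M[L3]=20
step 2: P3: load  L1  ⟶  IIIE  (L1)  txn=BusRd  M[L1]=90
step 3: P3: load  L0  ⟶  IIIE  (L0)  txn=BusRd  M[L0]=50
step 4: P2: load  L0  ⟶  IISS  (L0)  txn=BusRd  M[L0]=50
step 5: P1: load  L3  ⟶  SSII  (L3)  txn=BusRd  M[L3]=20
step 6: P0: load  L3  ⟶  SSII  (L3)  txn=∅  M[L3]=20
step 7: P3: store L3 := 21  ⟶  IIIM  (L3)  txn=BusRdX  M[L3]=20
step 8: P3: store L3 := 49  ⟶  IIIM  (L3)  txn=∅  M[L3]=20
step 9: P3: store L2 := 81  ⟶  IIIM  (L2)  txn=BusRdX  M[L2]=70
step 10: P2: load  L0  ⟶  IISS  (L0)  txn=∅  M[L0]=50
step 11: P3: store L3 := 31  ⟶  IIIM  (L3)  txn=∅  M[L3]=20
step 12: P3: store L3 := 16  ⟶  IIIM  (L3)  txn=∅  M[L3]=20
step 13: P0: load  L3  ⟶  SIIS  (L3)  txn=BusRd+Flush  M[L3]=16
step 14: P3: store L3 := 38  ⟶  IIIM  (L3)  txn=BusUpgr  M[L3]=16
step 15: P1: load  L3  ⟶  ISIS  (L3)  txn=BusRd+Flush  M[L3]=38
step 16: P3: load  L2  ⟶  IIIM  (L2)  txn=∅  M[L2]=70
step 17: P1: load  L0  ⟶  ISSS  (L0)  txn=BusRd  M[L0]=50
step 18: P3: store L3 := 24  ⟶  IIIM  (L3)  txn=BusUpgr  M[L3]=38
step 19: P1: load  L3  ⟶  ISIS  (L3)  txn=BusRd+Flush  M[L3]=24
step 20: P2: store L3 := 20  ⟶  IIMI  (L3)  txn=BusRdX  M[L3]=24
step 21: P2: load  L1  ⟶  IISS  (L1)  txn=BusRd  M[L1]=90
step 22: P2: load  L3  ⟶  IIMI  (L3)  txn=∅  M[L3]=24

invalidations = 2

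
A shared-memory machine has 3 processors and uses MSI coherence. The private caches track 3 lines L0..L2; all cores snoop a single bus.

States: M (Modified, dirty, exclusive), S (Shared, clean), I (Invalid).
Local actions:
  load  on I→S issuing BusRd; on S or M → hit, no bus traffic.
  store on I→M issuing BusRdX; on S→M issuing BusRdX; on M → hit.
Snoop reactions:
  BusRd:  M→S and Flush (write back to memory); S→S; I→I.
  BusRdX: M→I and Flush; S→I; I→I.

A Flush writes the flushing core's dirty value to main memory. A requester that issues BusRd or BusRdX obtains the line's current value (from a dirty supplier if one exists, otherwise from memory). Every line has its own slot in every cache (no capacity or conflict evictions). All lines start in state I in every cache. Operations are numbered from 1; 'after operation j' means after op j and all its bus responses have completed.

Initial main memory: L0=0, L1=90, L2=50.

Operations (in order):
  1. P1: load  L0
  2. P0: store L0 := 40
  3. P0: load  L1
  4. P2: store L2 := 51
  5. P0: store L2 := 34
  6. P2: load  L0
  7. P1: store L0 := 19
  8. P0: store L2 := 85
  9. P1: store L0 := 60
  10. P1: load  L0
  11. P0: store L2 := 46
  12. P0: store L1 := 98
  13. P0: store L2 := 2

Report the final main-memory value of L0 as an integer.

  op1 P1: load  L0 → I/S/I on L0; bus BusRd; mem=0
  op2 P0: store L0 := 40 → M/I/I on L0; bus BusRdX; mem=0
  op3 P0: load  L1 → S/I/I on L1; bus BusRd; mem=90
  op4 P2: store L2 := 51 → I/I/M on L2; bus BusRdX; mem=50
  op5 P0: store L2 := 34 → M/I/I on L2; bus BusRdX Flush; mem=51
  op6 P2: load  L0 → S/I/S on L0; bus BusRd Flush; mem=40
  op7 P1: store L0 := 19 → I/M/I on L0; bus BusRdX; mem=40
  op8 P0: store L2 := 85 → M/I/I on L2; bus (none); mem=51
  op9 P1: store L0 := 60 → I/M/I on L0; bus (none); mem=40
  op10 P1: load  L0 → I/M/I on L0; bus (none); mem=40
  op11 P0: store L2 := 46 → M/I/I on L2; bus (none); mem=51
  op12 P0: store L1 := 98 → M/I/I on L1; bus BusRdX; mem=90
  op13 P0: store L2 := 2 → M/I/I on L2; bus (none); mem=51

memory[L0] = 40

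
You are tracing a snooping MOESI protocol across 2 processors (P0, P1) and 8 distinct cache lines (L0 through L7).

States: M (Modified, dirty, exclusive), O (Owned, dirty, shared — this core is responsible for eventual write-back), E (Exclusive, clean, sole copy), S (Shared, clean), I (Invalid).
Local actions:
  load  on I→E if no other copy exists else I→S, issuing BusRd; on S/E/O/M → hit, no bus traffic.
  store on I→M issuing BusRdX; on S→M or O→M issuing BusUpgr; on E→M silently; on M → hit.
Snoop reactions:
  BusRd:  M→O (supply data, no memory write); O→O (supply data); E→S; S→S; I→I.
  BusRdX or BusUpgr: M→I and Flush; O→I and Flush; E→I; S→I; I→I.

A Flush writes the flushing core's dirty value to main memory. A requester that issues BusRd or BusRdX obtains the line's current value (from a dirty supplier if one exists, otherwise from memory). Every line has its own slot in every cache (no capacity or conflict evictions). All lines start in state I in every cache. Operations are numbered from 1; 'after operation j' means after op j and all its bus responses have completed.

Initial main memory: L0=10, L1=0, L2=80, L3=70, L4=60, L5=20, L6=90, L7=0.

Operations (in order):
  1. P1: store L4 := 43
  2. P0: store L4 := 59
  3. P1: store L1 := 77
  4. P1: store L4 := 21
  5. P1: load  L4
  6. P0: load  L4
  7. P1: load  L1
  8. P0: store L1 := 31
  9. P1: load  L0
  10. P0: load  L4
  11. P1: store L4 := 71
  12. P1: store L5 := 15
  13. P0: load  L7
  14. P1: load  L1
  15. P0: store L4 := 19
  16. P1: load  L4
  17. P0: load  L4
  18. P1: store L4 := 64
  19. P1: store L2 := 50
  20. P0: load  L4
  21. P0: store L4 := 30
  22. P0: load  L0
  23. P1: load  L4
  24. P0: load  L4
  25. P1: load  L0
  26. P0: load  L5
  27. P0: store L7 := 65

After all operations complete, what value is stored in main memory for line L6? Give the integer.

memory[L6] = 90

1. P1: store L4 := 43  bus=[BusRdX]  L4: P0=I P1=M  mem[L4]=60
2. P0: store L4 := 59  bus=[BusRdX,Flush]  L4: P0=M P1=I  mem[L4]=43
3. P1: store L1 := 77  bus=[BusRdX]  L1: P0=I P1=M  mem[L1]=0
4. P1: store L4 := 21  bus=[BusRdX,Flush]  L4: P0=I P1=M  mem[L4]=59
5. P1: load  L4  bus=[-]  L4: P0=I P1=M  mem[L4]=59
6. P0: load  L4  bus=[BusRd]  L4: P0=S P1=O  mem[L4]=59
7. P1: load  L1  bus=[-]  L1: P0=I P1=M  mem[L1]=0
8. P0: store L1 := 31  bus=[BusRdX,Flush]  L1: P0=M P1=I  mem[L1]=77
9. P1: load  L0  bus=[BusRd]  L0: P0=I P1=E  mem[L0]=10
10. P0: load  L4  bus=[-]  L4: P0=S P1=O  mem[L4]=59
11. P1: store L4 := 71  bus=[BusUpgr]  L4: P0=I P1=M  mem[L4]=59
12. P1: store L5 := 15  bus=[BusRdX]  L5: P0=I P1=M  mem[L5]=20
13. P0: load  L7  bus=[BusRd]  L7: P0=E P1=I  mem[L7]=0
14. P1: load  L1  bus=[BusRd]  L1: P0=O P1=S  mem[L1]=77
15. P0: store L4 := 19  bus=[BusRdX,Flush]  L4: P0=M P1=I  mem[L4]=71
16. P1: load  L4  bus=[BusRd]  L4: P0=O P1=S  mem[L4]=71
17. P0: load  L4  bus=[-]  L4: P0=O P1=S  mem[L4]=71
18. P1: store L4 := 64  bus=[BusUpgr,Flush]  L4: P0=I P1=M  mem[L4]=19
19. P1: store L2 := 50  bus=[BusRdX]  L2: P0=I P1=M  mem[L2]=80
20. P0: load  L4  bus=[BusRd]  L4: P0=S P1=O  mem[L4]=19
21. P0: store L4 := 30  bus=[BusUpgr,Flush]  L4: P0=M P1=I  mem[L4]=64
22. P0: load  L0  bus=[BusRd]  L0: P0=S P1=S  mem[L0]=10
23. P1: load  L4  bus=[BusRd]  L4: P0=O P1=S  mem[L4]=64
24. P0: load  L4  bus=[-]  L4: P0=O P1=S  mem[L4]=64
25. P1: load  L0  bus=[-]  L0: P0=S P1=S  mem[L0]=10
26. P0: load  L5  bus=[BusRd]  L5: P0=S P1=O  mem[L5]=20
27. P0: store L7 := 65  bus=[-]  L7: P0=M P1=I  mem[L7]=0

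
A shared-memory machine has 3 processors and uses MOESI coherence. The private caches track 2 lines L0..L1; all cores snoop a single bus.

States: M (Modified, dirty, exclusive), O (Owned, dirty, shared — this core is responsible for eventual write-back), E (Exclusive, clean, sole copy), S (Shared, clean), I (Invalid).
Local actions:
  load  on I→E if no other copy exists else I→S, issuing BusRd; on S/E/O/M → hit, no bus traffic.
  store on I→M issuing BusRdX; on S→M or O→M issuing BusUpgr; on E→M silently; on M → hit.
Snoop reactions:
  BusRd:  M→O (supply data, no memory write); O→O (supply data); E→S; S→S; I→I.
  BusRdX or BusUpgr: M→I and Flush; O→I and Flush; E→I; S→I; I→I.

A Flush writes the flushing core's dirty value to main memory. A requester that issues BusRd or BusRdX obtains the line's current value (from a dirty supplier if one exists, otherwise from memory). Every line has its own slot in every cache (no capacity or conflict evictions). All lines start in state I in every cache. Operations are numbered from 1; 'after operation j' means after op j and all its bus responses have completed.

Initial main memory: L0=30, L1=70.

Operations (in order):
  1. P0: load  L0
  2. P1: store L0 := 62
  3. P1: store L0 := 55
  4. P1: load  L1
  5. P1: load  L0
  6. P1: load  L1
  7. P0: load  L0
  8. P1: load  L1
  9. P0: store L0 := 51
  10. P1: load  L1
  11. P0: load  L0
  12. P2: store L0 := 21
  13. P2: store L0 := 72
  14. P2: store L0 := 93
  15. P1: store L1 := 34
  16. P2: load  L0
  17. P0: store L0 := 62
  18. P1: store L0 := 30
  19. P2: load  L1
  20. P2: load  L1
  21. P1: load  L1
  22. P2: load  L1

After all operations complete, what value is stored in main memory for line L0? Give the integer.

  op1 P0: load  L0 → E/I/I on L0; bus BusRd; mem=30
  op2 P1: store L0 := 62 → I/M/I on L0; bus BusRdX; mem=30
  op3 P1: store L0 := 55 → I/M/I on L0; bus (none); mem=30
  op4 P1: load  L1 → I/E/I on L1; bus BusRd; mem=70
  op5 P1: load  L0 → I/M/I on L0; bus (none); mem=30
  op6 P1: load  L1 → I/E/I on L1; bus (none); mem=70
  op7 P0: load  L0 → S/O/I on L0; bus BusRd; mem=30
  op8 P1: load  L1 → I/E/I on L1; bus (none); mem=70
  op9 P0: store L0 := 51 → M/I/I on L0; bus BusUpgr Flush; mem=55
  op10 P1: load  L1 → I/E/I on L1; bus (none); mem=70
  op11 P0: load  L0 → M/I/I on L0; bus (none); mem=55
  op12 P2: store L0 := 21 → I/I/M on L0; bus BusRdX Flush; mem=51
  op13 P2: store L0 := 72 → I/I/M on L0; bus (none); mem=51
  op14 P2: store L0 := 93 → I/I/M on L0; bus (none); mem=51
  op15 P1: store L1 := 34 → I/M/I on L1; bus (none); mem=70
  op16 P2: load  L0 → I/I/M on L0; bus (none); mem=51
  op17 P0: store L0 := 62 → M/I/I on L0; bus BusRdX Flush; mem=93
  op18 P1: store L0 := 30 → I/M/I on L0; bus BusRdX Flush; mem=62
  op19 P2: load  L1 → I/O/S on L1; bus BusRd; mem=70
  op20 P2: load  L1 → I/O/S on L1; bus (none); mem=70
  op21 P1: load  L1 → I/O/S on L1; bus (none); mem=70
  op22 P2: load  L1 → I/O/S on L1; bus (none); mem=70

memory[L0] = 62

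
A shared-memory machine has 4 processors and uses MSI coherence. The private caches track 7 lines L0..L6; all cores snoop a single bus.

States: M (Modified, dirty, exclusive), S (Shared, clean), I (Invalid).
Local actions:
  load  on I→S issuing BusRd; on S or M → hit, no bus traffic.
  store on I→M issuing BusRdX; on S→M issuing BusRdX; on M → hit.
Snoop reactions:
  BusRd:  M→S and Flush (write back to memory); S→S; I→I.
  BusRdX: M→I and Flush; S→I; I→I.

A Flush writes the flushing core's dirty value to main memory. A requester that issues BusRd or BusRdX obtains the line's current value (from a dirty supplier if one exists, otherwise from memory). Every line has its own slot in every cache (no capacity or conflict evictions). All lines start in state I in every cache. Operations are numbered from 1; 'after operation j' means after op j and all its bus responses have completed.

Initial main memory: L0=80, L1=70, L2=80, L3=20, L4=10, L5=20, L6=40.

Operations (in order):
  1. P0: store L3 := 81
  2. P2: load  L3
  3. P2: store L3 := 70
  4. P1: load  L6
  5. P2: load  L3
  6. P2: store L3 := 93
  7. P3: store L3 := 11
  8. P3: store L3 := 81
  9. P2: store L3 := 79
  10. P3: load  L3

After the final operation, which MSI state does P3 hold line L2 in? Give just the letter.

state = I

step 1: P0: store L3 := 81  ⟶  MIII  (L3)  txn=BusRdX  M[L3]=20
step 2: P2: load  L3  ⟶  SISI  (L3)  txn=BusRd+Flush  M[L3]=81
step 3: P2: store L3 := 70  ⟶  IIMI  (L3)  txn=BusRdX  M[L3]=81
step 4: P1: load  L6  ⟶  ISII  (L6)  txn=BusRd  M[L6]=40
step 5: P2: load  L3  ⟶  IIMI  (L3)  txn=∅  M[L3]=81
step 6: P2: store L3 := 93  ⟶  IIMI  (L3)  txn=∅  M[L3]=81
step 7: P3: store L3 := 11  ⟶  IIIM  (L3)  txn=BusRdX+Flush  M[L3]=93
step 8: P3: store L3 := 81  ⟶  IIIM  (L3)  txn=∅  M[L3]=93
step 9: P2: store L3 := 79  ⟶  IIMI  (L3)  txn=BusRdX+Flush  M[L3]=81
step 10: P3: load  L3  ⟶  IISS  (L3)  txn=BusRd+Flush  M[L3]=79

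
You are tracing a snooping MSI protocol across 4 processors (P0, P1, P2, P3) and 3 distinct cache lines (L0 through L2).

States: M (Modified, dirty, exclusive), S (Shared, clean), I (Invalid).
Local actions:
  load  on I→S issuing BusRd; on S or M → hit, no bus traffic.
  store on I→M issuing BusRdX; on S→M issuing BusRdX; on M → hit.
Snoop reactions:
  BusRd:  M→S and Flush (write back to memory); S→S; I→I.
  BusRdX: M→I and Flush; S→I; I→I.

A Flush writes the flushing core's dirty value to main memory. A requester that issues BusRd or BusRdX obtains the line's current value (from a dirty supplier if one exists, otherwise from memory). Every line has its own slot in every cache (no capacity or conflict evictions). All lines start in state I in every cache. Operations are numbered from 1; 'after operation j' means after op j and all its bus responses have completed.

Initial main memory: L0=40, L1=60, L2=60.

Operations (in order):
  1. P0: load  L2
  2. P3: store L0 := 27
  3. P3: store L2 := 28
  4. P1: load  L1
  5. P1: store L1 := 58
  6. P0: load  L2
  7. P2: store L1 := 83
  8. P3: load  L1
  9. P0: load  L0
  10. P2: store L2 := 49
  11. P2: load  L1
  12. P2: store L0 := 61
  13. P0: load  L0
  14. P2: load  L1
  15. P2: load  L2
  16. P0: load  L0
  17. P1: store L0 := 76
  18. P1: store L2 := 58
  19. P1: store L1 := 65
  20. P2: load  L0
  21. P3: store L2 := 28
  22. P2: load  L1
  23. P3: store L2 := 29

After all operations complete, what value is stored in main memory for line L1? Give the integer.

  op1 P0: load  L2 → S/I/I/I on L2; bus BusRd; mem=60
  op2 P3: store L0 := 27 → I/I/I/M on L0; bus BusRdX; mem=40
  op3 P3: store L2 := 28 → I/I/I/M on L2; bus BusRdX; mem=60
  op4 P1: load  L1 → I/S/I/I on L1; bus BusRd; mem=60
  op5 P1: store L1 := 58 → I/M/I/I on L1; bus BusRdX; mem=60
  op6 P0: load  L2 → S/I/I/S on L2; bus BusRd Flush; mem=28
  op7 P2: store L1 := 83 → I/I/M/I on L1; bus BusRdX Flush; mem=58
  op8 P3: load  L1 → I/I/S/S on L1; bus BusRd Flush; mem=83
  op9 P0: load  L0 → S/I/I/S on L0; bus BusRd Flush; mem=27
  op10 P2: store L2 := 49 → I/I/M/I on L2; bus BusRdX; mem=28
  op11 P2: load  L1 → I/I/S/S on L1; bus (none); mem=83
  op12 P2: store L0 := 61 → I/I/M/I on L0; bus BusRdX; mem=27
  op13 P0: load  L0 → S/I/S/I on L0; bus BusRd Flush; mem=61
  op14 P2: load  L1 → I/I/S/S on L1; bus (none); mem=83
  op15 P2: load  L2 → I/I/M/I on L2; bus (none); mem=28
  op16 P0: load  L0 → S/I/S/I on L0; bus (none); mem=61
  op17 P1: store L0 := 76 → I/M/I/I on L0; bus BusRdX; mem=61
  op18 P1: store L2 := 58 → I/M/I/I on L2; bus BusRdX Flush; mem=49
  op19 P1: store L1 := 65 → I/M/I/I on L1; bus BusRdX; mem=83
  op20 P2: load  L0 → I/S/S/I on L0; bus BusRd Flush; mem=76
  op21 P3: store L2 := 28 → I/I/I/M on L2; bus BusRdX Flush; mem=58
  op22 P2: load  L1 → I/S/S/I on L1; bus BusRd Flush; mem=65
  op23 P3: store L2 := 29 → I/I/I/M on L2; bus (none); mem=58

memory[L1] = 65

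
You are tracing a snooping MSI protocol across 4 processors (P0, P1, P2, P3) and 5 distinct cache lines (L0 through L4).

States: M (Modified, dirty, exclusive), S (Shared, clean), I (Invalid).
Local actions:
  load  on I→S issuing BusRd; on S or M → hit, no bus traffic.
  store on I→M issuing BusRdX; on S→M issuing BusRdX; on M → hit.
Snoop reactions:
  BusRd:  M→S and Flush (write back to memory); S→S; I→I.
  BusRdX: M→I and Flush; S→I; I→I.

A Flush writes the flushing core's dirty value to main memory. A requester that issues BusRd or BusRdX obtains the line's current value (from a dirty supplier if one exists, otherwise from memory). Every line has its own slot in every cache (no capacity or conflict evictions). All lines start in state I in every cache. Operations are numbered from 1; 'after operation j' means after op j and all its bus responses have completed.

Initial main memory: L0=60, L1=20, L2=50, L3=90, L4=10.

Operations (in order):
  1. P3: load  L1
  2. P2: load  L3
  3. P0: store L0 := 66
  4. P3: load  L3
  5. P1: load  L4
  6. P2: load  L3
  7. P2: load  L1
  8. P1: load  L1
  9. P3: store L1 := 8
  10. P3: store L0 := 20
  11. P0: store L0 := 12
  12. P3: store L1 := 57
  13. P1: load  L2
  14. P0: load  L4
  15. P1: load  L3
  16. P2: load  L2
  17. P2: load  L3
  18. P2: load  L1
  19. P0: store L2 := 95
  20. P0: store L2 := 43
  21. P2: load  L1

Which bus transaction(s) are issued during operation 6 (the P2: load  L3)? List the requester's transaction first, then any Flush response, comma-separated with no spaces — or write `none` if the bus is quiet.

step 1: P3: load  L1  ⟶  IIIS  (L1)  txn=BusRd  M[L1]=20
step 2: P2: load  L3  ⟶  IISI  (L3)  txn=BusRd  M[L3]=90
step 3: P0: store L0 := 66  ⟶  MIII  (L0)  txn=BusRdX  M[L0]=60
step 4: P3: load  L3  ⟶  IISS  (L3)  txn=BusRd  M[L3]=90
step 5: P1: load  L4  ⟶  ISII  (L4)  txn=BusRd  M[L4]=10
step 6: P2: load  L3  ⟶  IISS  (L3)  txn=∅  M[L3]=90
step 7: P2: load  L1  ⟶  IISS  (L1)  txn=BusRd  M[L1]=20
step 8: P1: load  L1  ⟶  ISSS  (L1)  txn=BusRd  M[L1]=20
step 9: P3: store L1 := 8  ⟶  IIIM  (L1)  txn=BusRdX  M[L1]=20
step 10: P3: store L0 := 20  ⟶  IIIM  (L0)  txn=BusRdX+Flush  M[L0]=66
step 11: P0: store L0 := 12  ⟶  MIII  (L0)  txn=BusRdX+Flush  M[L0]=20
step 12: P3: store L1 := 57  ⟶  IIIM  (L1)  txn=∅  M[L1]=20
step 13: P1: load  L2  ⟶  ISII  (L2)  txn=BusRd  M[L2]=50
step 14: P0: load  L4  ⟶  SSII  (L4)  txn=BusRd  M[L4]=10
step 15: P1: load  L3  ⟶  ISSS  (L3)  txn=BusRd  M[L3]=90
step 16: P2: load  L2  ⟶  ISSI  (L2)  txn=BusRd  M[L2]=50
step 17: P2: load  L3  ⟶  ISSS  (L3)  txn=∅  M[L3]=90
step 18: P2: load  L1  ⟶  IISS  (L1)  txn=BusRd+Flush  M[L1]=57
step 19: P0: store L2 := 95  ⟶  MIII  (L2)  txn=BusRdX  M[L2]=50
step 20: P0: store L2 := 43  ⟶  MIII  (L2)  txn=∅  M[L2]=50
step 21: P2: load  L1  ⟶  IISS  (L1)  txn=∅  M[L1]=57

bus = none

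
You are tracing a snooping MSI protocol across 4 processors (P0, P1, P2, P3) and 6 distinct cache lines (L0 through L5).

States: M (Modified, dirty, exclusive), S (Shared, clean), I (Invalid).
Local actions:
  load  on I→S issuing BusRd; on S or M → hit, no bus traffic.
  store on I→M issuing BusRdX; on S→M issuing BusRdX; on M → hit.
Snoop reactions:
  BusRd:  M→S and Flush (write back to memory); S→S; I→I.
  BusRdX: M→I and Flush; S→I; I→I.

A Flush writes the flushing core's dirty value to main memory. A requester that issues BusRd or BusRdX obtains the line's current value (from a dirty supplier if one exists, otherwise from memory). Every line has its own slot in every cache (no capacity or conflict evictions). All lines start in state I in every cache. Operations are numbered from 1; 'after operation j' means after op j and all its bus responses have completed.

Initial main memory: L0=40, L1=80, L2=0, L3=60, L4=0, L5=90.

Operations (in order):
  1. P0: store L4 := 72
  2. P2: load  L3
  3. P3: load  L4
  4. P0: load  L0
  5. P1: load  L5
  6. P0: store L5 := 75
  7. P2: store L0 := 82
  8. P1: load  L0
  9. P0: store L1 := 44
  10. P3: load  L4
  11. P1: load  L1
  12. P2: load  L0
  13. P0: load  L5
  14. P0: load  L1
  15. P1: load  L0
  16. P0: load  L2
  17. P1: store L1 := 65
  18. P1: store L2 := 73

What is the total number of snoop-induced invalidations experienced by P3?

step 1: P0: store L4 := 72  ⟶  MIII  (L4)  txn=BusRdX  M[L4]=0
step 2: P2: load  L3  ⟶  IISI  (L3)  txn=BusRd  M[L3]=60
step 3: P3: load  L4  ⟶  SIIS  (L4)  txn=BusRd+Flush  M[L4]=72
step 4: P0: load  L0  ⟶  SIII  (L0)  txn=BusRd  M[L0]=40
step 5: P1: load  L5  ⟶  ISII  (L5)  txn=BusRd  M[L5]=90
step 6: P0: store L5 := 75  ⟶  MIII  (L5)  txn=BusRdX  M[L5]=90
step 7: P2: store L0 := 82  ⟶  IIMI  (L0)  txn=BusRdX  M[L0]=40
step 8: P1: load  L0  ⟶  ISSI  (L0)  txn=BusRd+Flush  M[L0]=82
step 9: P0: store L1 := 44  ⟶  MIII  (L1)  txn=BusRdX  M[L1]=80
step 10: P3: load  L4  ⟶  SIIS  (L4)  txn=∅  M[L4]=72
step 11: P1: load  L1  ⟶  SSII  (L1)  txn=BusRd+Flush  M[L1]=44
step 12: P2: load  L0  ⟶  ISSI  (L0)  txn=∅  M[L0]=82
step 13: P0: load  L5  ⟶  MIII  (L5)  txn=∅  M[L5]=90
step 14: P0: load  L1  ⟶  SSII  (L1)  txn=∅  M[L1]=44
step 15: P1: load  L0  ⟶  ISSI  (L0)  txn=∅  M[L0]=82
step 16: P0: load  L2  ⟶  SIII  (L2)  txn=BusRd  M[L2]=0
step 17: P1: store L1 := 65  ⟶  IMII  (L1)  txn=BusRdX  M[L1]=44
step 18: P1: store L2 := 73  ⟶  IMII  (L2)  txn=BusRdX  M[L2]=0

invalidations = 0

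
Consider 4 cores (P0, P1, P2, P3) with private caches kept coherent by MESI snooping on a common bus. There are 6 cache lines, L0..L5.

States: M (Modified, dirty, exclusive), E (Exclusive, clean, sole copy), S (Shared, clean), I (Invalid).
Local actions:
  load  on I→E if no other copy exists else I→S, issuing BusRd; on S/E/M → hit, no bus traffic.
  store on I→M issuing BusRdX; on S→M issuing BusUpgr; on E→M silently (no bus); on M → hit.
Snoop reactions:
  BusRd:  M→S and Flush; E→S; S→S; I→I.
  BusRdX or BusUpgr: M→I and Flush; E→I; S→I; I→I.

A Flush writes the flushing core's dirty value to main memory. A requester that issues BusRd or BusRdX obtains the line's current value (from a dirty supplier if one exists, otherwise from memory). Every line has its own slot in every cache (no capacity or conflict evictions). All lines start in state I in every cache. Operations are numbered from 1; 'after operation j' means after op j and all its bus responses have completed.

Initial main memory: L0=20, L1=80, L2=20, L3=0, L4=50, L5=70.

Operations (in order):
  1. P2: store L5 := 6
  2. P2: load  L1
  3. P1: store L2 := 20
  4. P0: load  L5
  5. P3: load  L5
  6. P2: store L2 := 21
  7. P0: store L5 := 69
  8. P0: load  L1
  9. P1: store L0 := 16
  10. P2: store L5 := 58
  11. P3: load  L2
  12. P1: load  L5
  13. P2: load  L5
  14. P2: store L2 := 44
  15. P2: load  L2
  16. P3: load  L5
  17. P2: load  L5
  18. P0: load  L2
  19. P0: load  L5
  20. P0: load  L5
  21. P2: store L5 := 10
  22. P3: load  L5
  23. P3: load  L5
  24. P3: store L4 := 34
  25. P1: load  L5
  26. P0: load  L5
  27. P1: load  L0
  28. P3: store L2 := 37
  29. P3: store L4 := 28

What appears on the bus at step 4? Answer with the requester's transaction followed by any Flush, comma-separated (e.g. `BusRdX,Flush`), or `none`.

1. P2: store L5 := 6  bus=[BusRdX]  L5: P0=I P1=I P2=M P3=I  mem[L5]=70
2. P2: load  L1  bus=[BusRd]  L1: P0=I P1=I P2=E P3=I  mem[L1]=80
3. P1: store L2 := 20  bus=[BusRdX]  L2: P0=I P1=M P2=I P3=I  mem[L2]=20
4. P0: load  L5  bus=[BusRd,Flush]  L5: P0=S P1=I P2=S P3=I  mem[L5]=6
5. P3: load  L5  bus=[BusRd]  L5: P0=S P1=I P2=S P3=S  mem[L5]=6
6. P2: store L2 := 21  bus=[BusRdX,Flush]  L2: P0=I P1=I P2=M P3=I  mem[L2]=20
7. P0: store L5 := 69  bus=[BusUpgr]  L5: P0=M P1=I P2=I P3=I  mem[L5]=6
8. P0: load  L1  bus=[BusRd]  L1: P0=S P1=I P2=S P3=I  mem[L1]=80
9. P1: store L0 := 16  bus=[BusRdX]  L0: P0=I P1=M P2=I P3=I  mem[L0]=20
10. P2: store L5 := 58  bus=[BusRdX,Flush]  L5: P0=I P1=I P2=M P3=I  mem[L5]=69
11. P3: load  L2  bus=[BusRd,Flush]  L2: P0=I P1=I P2=S P3=S  mem[L2]=21
12. P1: load  L5  bus=[BusRd,Flush]  L5: P0=I P1=S P2=S P3=I  mem[L5]=58
13. P2: load  L5  bus=[-]  L5: P0=I P1=S P2=S P3=I  mem[L5]=58
14. P2: store L2 := 44  bus=[BusUpgr]  L2: P0=I P1=I P2=M P3=I  mem[L2]=21
15. P2: load  L2  bus=[-]  L2: P0=I P1=I P2=M P3=I  mem[L2]=21
16. P3: load  L5  bus=[BusRd]  L5: P0=I P1=S P2=S P3=S  mem[L5]=58
17. P2: load  L5  bus=[-]  L5: P0=I P1=S P2=S P3=S  mem[L5]=58
18. P0: load  L2  bus=[BusRd,Flush]  L2: P0=S P1=I P2=S P3=I  mem[L2]=44
19. P0: load  L5  bus=[BusRd]  L5: P0=S P1=S P2=S P3=S  mem[L5]=58
20. P0: load  L5  bus=[-]  L5: P0=S P1=S P2=S P3=S  mem[L5]=58
21. P2: store L5 := 10  bus=[BusUpgr]  L5: P0=I P1=I P2=M P3=I  mem[L5]=58
22. P3: load  L5  bus=[BusRd,Flush]  L5: P0=I P1=I P2=S P3=S  mem[L5]=10
23. P3: load  L5  bus=[-]  L5: P0=I P1=I P2=S P3=S  mem[L5]=10
24. P3: store L4 := 34  bus=[BusRdX]  L4: P0=I P1=I P2=I P3=M  mem[L4]=50
25. P1: load  L5  bus=[BusRd]  L5: P0=I P1=S P2=S P3=S  mem[L5]=10
26. P0: load  L5  bus=[BusRd]  L5: P0=S P1=S P2=S P3=S  mem[L5]=10
27. P1: load  L0  bus=[-]  L0: P0=I P1=M P2=I P3=I  mem[L0]=20
28. P3: store L2 := 37  bus=[BusRdX]  L2: P0=I P1=I P2=I P3=M  mem[L2]=44
29. P3: store L4 := 28  bus=[-]  L4: P0=I P1=I P2=I P3=M  mem[L4]=50

bus = BusRd,Flush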